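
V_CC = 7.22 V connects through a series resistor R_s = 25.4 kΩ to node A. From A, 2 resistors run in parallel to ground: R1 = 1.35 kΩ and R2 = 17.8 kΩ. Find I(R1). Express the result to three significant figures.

I ≈ 0.252 mA

Combine the parallel branches: R_p = (1/1.35 + 1/17.8)⁻¹ = 1.255 kΩ.
V_A = 7.22 × 1.255/26.65 = 0.3399 V.
I(R1) = V_A / R1 = 0.3399/1.35 = 0.2518 mA.
(Equivalently: I_total = 0.2709 mA, then current-divider fraction G_k/ΣG = 0.9295.)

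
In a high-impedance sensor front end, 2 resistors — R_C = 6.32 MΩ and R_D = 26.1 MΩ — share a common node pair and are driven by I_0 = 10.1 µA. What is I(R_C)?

For two parallel branches, I_k = I_0 · (other R)/(sum of R).
I(R_C) = 10.1 × 26.1/(6.32 + 26.1) = 10.1 × 0.8051 = 8.131 µA.

I ≈ 8.13 µA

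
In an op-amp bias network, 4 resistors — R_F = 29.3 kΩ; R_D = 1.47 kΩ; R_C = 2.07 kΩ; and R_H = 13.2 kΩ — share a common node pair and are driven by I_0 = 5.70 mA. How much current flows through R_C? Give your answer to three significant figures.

I ≈ 2.16 mA

Conductances: ΣG = 1/29.3 + 1/1.47 + 1/2.07 + 1/13.2 = 1.273 (1/kΩ).
By the current-divider rule, I = I_0 · G_k/ΣG = 5.70 × 0.3794 = 2.163 mA.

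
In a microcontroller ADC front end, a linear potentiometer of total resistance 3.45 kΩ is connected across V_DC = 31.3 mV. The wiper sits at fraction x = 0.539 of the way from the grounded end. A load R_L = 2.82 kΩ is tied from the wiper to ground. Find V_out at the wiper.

V_out ≈ 12.9 mV

Lower segment x·R_p = 1.860 kΩ; upper segment (1−x)·R_p = 1.590 kΩ.
Lower segment in parallel with the load: 1.860 ‖ 2.82 = 1.121 kΩ.
Loaded-divider output: V_out = 31.3 × 0.4133 = 12.94 mV.
(Unloaded: V_out = x·V_DC = 16.9 mV.)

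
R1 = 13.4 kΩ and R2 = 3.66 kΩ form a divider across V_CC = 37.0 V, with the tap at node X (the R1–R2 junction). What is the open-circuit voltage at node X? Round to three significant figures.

V_th ≈ 7.94 V

With X open, the divider is unloaded: V_th = 37.0 × 3.66/17.06 = 7.938 V.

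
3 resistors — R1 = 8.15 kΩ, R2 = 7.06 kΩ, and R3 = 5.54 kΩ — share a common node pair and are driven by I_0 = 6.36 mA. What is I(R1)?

I ≈ 1.75 mA

Total conductance ΣG = 1/8.15 + 1/7.06 + 1/5.54 = 0.4448 (units of 1/kΩ).
R1 takes the fraction G_k/ΣG = 0.1227/0.4448 = 0.2758, so I = 6.36 × 0.2758 = 1.754 mA.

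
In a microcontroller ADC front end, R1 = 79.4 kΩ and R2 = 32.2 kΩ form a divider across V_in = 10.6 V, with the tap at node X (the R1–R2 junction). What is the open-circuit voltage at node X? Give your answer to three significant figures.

V_th is the unloaded tap voltage: V_in · R2/(R1+R2) = 10.6 × 0.2885 = 3.058 V.

V_th ≈ 3.06 V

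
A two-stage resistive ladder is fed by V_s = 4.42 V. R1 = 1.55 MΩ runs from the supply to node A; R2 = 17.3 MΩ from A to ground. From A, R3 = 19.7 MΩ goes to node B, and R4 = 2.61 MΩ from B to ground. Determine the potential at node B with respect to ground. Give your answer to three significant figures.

Node A sees R2 in parallel with the series input of stage 2, R3 + R4 = 22.31 MΩ.
R2 ‖ (R3+R4) = 9.744 MΩ.
First divider: V_A = V_s · 9.744/(1.55 + 9.744) = 3.813 V.
Then the unloaded second divider: V_B = V_A × R4/(R3+R4) = 3.813 × 0.1170 = 0.4461 V.

V_B ≈ 0.446 V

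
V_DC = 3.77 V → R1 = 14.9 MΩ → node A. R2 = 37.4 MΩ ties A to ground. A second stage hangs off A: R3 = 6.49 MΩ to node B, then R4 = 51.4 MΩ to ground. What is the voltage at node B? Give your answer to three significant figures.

V_B ≈ 2.02 V

Looking into the second stage from A: R3 + R4 = 57.89 MΩ appears in parallel with R2.
Effective lower resistance at A: R2 ‖ 57.89 = 22.72 MΩ.
First divider: V_A = V_DC · 22.72/(14.9 + 22.72) = 2.277 V.
Stage 2 is unloaded, so V_B = V_A · R4/(R3+R4) = 2.277 × 51.4/57.89 = 2.022 V.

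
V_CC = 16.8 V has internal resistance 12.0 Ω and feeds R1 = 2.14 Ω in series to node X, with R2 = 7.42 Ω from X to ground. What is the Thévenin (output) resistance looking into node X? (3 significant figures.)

R_th ≈ 4.87 Ω

R1' = 12.0 + 2.14 = 14.14 Ω (source resistance + R1).
With V_CC suppressed (replaced by a short), R_th = R1' ‖ R2 = (14.14 × 7.42)/(14.14 + 7.42) = 4.866 Ω.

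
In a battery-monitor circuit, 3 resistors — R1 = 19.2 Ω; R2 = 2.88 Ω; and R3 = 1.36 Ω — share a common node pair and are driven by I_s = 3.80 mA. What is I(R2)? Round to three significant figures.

ΣG = 1/19.2 + 1/2.88 + 1/1.36 = 1.135.
Current divider: I(R2) = I_s · G_k/ΣG = 3.80 × (0.3472/1.135) = 3.80 × 0.3060 = 1.163 mA.

I ≈ 1.16 mA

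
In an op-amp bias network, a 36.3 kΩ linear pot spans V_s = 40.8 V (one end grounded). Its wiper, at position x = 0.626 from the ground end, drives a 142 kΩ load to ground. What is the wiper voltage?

Lower segment x·R_p = 22.72 kΩ; upper segment (1−x)·R_p = 13.58 kΩ.
Lower segment in parallel with the load: 22.72 ‖ 142 = 19.59 kΩ.
Loaded-divider output: V_out = 40.8 × 0.5906 = 24.10 V.
(Unloaded: V_out = x·V_s = 25.5 V.)

V_out ≈ 24.1 V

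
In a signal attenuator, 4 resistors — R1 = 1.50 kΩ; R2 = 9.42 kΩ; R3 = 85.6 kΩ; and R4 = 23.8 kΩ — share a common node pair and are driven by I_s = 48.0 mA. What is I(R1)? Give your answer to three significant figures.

Conductances: ΣG = 1/1.50 + 1/9.42 + 1/85.6 + 1/23.8 = 0.8265 (1/kΩ).
Current divider: I(R1) = I_s · G_k/ΣG = 48.0 × (0.6667/0.8265) = 48.0 × 0.8066 = 38.72 mA.

I ≈ 38.7 mA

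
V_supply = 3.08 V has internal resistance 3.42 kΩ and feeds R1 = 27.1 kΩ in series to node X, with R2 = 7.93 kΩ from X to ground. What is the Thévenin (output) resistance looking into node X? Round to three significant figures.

R1' = 3.42 + 27.1 = 30.52 kΩ (source resistance + R1).
Zeroing V_supply shorts the top of R1' to ground, so R_th = R1' ‖ R2 = 6.295 kΩ.

R_th ≈ 6.29 kΩ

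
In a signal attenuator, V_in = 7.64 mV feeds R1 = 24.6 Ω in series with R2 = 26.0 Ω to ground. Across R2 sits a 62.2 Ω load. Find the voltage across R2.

V_out ≈ 3.26 mV

R2 ‖ R_L = (26.0 × 62.2)/(26.0 + 62.2) = 18.34 Ω.
Voltage divider with the loaded lower leg: V_out = 7.64 × 18.34/(24.6 + 18.34) = 7.64 × 0.4270 = 3.263 mV.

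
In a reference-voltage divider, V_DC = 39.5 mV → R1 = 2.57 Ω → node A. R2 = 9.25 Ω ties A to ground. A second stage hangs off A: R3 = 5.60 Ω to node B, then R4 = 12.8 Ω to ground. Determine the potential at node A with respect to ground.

The second stage (R3 + R4 = 18.40 Ω) loads node A in parallel with R2.
R2 ‖ (R3+R4) = 6.156 Ω.
So V_A = 39.5 × 0.7055 = 27.87 mV.

V_A ≈ 27.9 mV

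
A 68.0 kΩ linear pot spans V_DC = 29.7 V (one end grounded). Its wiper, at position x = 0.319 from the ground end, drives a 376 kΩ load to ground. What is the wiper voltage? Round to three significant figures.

Split the track: R_lower = x·R_p = 21.69 kΩ, R_upper = (1−x)·R_p = 46.31 kΩ.
R_L loads the lower segment: effective lower R = 20.51 kΩ.
Loaded-divider output: V_out = 29.7 × 0.3069 = 9.116 V.

V_out ≈ 9.12 V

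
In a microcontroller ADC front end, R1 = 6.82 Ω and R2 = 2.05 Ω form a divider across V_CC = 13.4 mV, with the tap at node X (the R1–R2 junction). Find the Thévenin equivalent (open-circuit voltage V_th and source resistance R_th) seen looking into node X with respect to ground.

V_th ≈ 3.10 mV, R_th ≈ 1.58 Ω

V_th is the unloaded tap voltage: V_CC · R2/(R1+R2) = 13.4 × 0.2311 = 3.097 mV.
Zeroing V_CC shorts the top of R1 to ground, so R_th = R1 ‖ R2 = 1.576 Ω.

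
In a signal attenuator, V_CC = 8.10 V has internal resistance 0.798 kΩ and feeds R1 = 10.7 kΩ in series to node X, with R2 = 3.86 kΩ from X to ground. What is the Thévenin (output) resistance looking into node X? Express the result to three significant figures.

R1' = 0.798 + 10.7 = 11.50 kΩ (source resistance + R1).
Looking into X with the source shorted: R_th = R1'·R2/(R1'+R2) = 11.50 × 3.86/15.36 = 2.890 kΩ.

R_th ≈ 2.89 kΩ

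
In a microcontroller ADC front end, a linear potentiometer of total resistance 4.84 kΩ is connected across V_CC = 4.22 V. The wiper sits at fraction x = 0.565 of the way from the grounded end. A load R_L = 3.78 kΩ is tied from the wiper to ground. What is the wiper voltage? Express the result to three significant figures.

Lower segment x·R_p = 2.735 kΩ; upper segment (1−x)·R_p = 2.105 kΩ.
R_L loads the lower segment: effective lower R = 1.587 kΩ.
V_out = 4.22 × 1.587/(2.105 + 1.587) = 1.814 V.

V_out ≈ 1.81 V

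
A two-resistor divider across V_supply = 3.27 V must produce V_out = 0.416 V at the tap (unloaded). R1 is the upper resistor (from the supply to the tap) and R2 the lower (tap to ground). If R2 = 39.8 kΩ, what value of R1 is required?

R1 ≈ 273 kΩ

V_out/V_supply = R2/(R1+R2) = 0.1272.
Rearranging, R1 = R2·(1−k)/k = 39.8 × 6.861 = 273.1 kΩ.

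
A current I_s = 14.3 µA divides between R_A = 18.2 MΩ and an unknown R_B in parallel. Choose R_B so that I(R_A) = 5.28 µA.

R_B ≈ 10.7 MΩ

Two-branch current divider: I_A = I_s · R_B/(R_A + R_B).
5.28/14.3 = R_B/(R_A + R_B) → R_B = R_A · (0.3692)/(1 − 0.3692) = 18.2 × 0.5854 = 10.65 MΩ.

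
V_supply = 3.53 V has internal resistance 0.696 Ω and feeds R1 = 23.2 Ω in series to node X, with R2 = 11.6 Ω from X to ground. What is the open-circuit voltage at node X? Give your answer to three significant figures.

V_th ≈ 1.15 V

R1' = 0.696 + 23.2 = 23.90 Ω (source resistance + R1).
V_th is the unloaded tap voltage: V_supply · R2/(R1'+R2) = 3.53 × 0.3268 = 1.154 V.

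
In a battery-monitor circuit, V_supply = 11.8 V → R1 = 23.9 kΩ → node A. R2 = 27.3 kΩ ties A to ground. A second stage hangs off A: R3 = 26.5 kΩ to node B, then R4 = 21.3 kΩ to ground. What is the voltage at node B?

Looking into the second stage from A: R3 + R4 = 47.80 kΩ appears in parallel with R2.
Effective lower resistance at A: R2 ‖ 47.80 = 17.38 kΩ.
So V_A = 11.8 × 0.4210 = 4.967 V.
Then the unloaded second divider: V_B = V_A × R4/(R3+R4) = 4.967 × 0.4456 = 2.214 V.

V_B ≈ 2.21 V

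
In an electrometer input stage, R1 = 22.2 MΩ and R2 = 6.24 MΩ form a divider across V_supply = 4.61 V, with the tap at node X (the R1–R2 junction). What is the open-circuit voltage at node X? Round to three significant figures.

V_th ≈ 1.01 V

Open-circuit (no load on X): V_th = V_supply · R2/(R1 + R2) = 4.61 × 6.24/(22.20 + 6.24) = 1.011 V.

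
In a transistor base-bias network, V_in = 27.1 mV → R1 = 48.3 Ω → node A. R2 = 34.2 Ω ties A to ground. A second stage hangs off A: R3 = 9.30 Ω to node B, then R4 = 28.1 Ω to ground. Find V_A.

The second stage (R3 + R4 = 37.40 Ω) loads node A in parallel with R2.
R2 ‖ (R3+R4) = 17.86 Ω.
V_A = 27.1 × 17.86/(48.3 + 17.86) = 7.317 mV.

V_A ≈ 7.32 mV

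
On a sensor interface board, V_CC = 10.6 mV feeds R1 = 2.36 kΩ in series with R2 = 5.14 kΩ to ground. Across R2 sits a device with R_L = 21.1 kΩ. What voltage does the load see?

V_out ≈ 6.75 mV

First combine the lower leg with the load: R2 ‖ R_L = 4.133 kΩ.
Voltage divider with the loaded lower leg: V_out = 10.6 × 4.133/(2.36 + 4.133) = 10.6 × 0.6365 = 6.747 mV.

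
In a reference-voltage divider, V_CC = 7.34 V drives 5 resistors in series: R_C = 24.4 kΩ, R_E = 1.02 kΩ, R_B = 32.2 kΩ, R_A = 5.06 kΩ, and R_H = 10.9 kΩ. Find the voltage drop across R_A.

V ≈ 0.505 V

Series total: ΣR = 24.4 + 1.02 + 32.2 + 5.06 + 10.9 = 73.58 kΩ.
By the voltage-divider rule, V = 7.34 × 5.060/73.58 = 0.5048 V.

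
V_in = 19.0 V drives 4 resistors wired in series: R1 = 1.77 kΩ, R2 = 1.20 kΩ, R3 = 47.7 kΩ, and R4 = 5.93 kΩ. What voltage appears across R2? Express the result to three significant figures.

Series total: ΣR = 1.77 + 1.20 + 47.7 + 5.93 = 56.60 kΩ.
Voltage divider: V = V_in · (1.200 / 56.60) = 19.0 × 0.02120 = 0.4028 V.

V ≈ 0.403 V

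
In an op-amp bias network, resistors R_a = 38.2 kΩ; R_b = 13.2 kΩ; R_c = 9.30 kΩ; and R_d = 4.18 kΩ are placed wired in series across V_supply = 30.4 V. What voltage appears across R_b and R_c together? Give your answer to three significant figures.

V ≈ 10.5 V

Series total: ΣR = 38.2 + 13.2 + 9.30 + 4.18 = 64.88 kΩ.
R_{R_b..R_c} = 13.2 + 9.30 = 22.50 kΩ.
By the voltage-divider rule, V = 30.4 × 22.50/64.88 = 10.54 V.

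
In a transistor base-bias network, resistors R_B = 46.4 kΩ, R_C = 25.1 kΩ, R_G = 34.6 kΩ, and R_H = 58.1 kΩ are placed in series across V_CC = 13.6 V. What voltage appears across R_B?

V ≈ 3.84 V

Total series resistance ΣR = 46.4 + 25.1 + 34.6 + 58.1 = 164.2 kΩ.
V = V_CC · R/ΣR = 13.6 × 0.2826 = 3.843 V.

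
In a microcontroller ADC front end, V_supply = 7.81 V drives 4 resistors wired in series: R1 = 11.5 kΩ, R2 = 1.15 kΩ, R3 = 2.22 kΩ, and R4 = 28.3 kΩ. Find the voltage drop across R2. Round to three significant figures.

Series total: ΣR = 11.5 + 1.15 + 2.22 + 28.3 = 43.17 kΩ.
Voltage divider: V = V_supply · (1.150 / 43.17) = 7.81 × 0.02664 = 0.2080 V.

V ≈ 0.208 V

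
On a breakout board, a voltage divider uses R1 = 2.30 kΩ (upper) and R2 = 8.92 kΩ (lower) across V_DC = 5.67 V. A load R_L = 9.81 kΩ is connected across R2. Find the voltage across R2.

First combine the lower leg with the load: R2 ‖ R_L = 4.672 kΩ.
Voltage divider with the loaded lower leg: V_out = 5.67 × 4.672/(2.30 + 4.672) = 5.67 × 0.6701 = 3.799 V.

V_out ≈ 3.80 V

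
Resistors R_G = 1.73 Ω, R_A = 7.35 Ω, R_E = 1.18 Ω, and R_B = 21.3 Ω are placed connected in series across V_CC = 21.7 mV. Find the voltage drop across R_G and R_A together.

Series total: ΣR = 1.73 + 7.35 + 1.18 + 21.3 = 31.56 Ω.
R_{R_G..R_A} = 1.73 + 7.35 = 9.080 Ω.
V = V_CC · R/ΣR = 21.7 × 0.2877 = 6.243 mV.

V ≈ 6.24 mV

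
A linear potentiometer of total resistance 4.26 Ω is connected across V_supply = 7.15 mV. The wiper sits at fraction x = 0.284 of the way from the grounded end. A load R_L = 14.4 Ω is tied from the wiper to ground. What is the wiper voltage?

The pot divides into 3.050 Ω above the wiper and 1.210 Ω below.
Lower segment in parallel with the load: 1.210 ‖ 14.4 = 1.116 Ω.
Then V_out = V_supply · 1.116/(3.050 + 1.116) = 1.915 mV.

V_out ≈ 1.92 mV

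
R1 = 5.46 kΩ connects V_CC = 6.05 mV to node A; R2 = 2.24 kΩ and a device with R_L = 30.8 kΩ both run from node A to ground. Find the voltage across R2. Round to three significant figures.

The load sits in parallel with R2, giving an effective lower resistance R2' = R2·R_L/(R2+R_L) = 2.088 kΩ.
Then V_out = V_CC · R2'/(R1 + R2') = 6.05 × 2.088/7.548 = 1.674 mV.

V_out ≈ 1.67 mV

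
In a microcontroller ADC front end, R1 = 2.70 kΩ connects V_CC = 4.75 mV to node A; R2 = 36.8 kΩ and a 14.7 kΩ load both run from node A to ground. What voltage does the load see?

R2 ‖ R_L = (36.8 × 14.7)/(36.8 + 14.7) = 10.50 kΩ.
Voltage divider with the loaded lower leg: V_out = 4.75 × 10.50/(2.70 + 10.50) = 4.75 × 0.7955 = 3.779 mV.
(Unloaded it would be 4.43 mV; the load pulls it down.)

V_out ≈ 3.78 mV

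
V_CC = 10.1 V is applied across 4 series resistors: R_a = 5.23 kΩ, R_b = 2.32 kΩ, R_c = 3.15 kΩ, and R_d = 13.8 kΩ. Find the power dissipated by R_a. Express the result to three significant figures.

Series current I = V_CC/ΣR = 10.1/24.50 = 0.4122 mA.
P = I²R = 0.1699 × 5.23 = 0.8888 mW.

P ≈ 0.889 mW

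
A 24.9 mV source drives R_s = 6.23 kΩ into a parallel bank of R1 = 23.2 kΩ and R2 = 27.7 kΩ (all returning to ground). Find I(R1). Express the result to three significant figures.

I ≈ 0.719 µA

Combine the parallel branches: R_p = (1/23.2 + 1/27.7)⁻¹ = 12.63 kΩ.
Node voltage V_A = V_in · R_p/(R_s + R_p) = 24.9 × 0.6696 = 16.67 mV.
I(R1) = V_A / R1 = 16.67/23.2 = 0.7187 µA.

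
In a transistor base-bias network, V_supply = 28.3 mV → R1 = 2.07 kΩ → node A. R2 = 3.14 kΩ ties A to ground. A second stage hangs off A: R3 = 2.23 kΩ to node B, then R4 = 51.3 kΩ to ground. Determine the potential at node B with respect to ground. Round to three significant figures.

The second stage (R3 + R4 = 53.53 kΩ) loads node A in parallel with R2.
R2 ‖ (R3+R4) = 2.966 kΩ.
First divider: V_A = V_supply · 2.966/(2.07 + 2.966) = 16.67 mV.
V_B = V_A × 0.9583 = 15.97 mV.

V_B ≈ 16.0 mV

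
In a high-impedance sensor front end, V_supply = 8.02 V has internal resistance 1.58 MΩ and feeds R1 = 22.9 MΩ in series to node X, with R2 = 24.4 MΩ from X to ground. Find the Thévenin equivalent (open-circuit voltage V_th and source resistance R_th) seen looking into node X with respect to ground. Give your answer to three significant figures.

V_th ≈ 4.00 V, R_th ≈ 12.2 MΩ

R1' = 1.58 + 22.9 = 24.48 MΩ (source resistance + R1).
With X open, the divider is unloaded: V_th = 8.02 × 24.4/48.88 = 4.003 V.
Looking into X with the source shorted: R_th = R1'·R2/(R1'+R2) = 24.48 × 24.4/48.88 = 12.22 MΩ.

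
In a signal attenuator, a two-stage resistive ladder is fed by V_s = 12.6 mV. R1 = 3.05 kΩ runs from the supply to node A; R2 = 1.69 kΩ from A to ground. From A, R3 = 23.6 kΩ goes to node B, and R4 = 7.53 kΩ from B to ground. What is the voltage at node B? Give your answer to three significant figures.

Node A sees R2 in parallel with the series input of stage 2, R3 + R4 = 31.13 kΩ.
R2 ‖ (R3+R4) = 1.603 kΩ.
So V_A = 12.6 × 0.3445 = 4.341 mV.
V_B = V_A × 0.2419 = 1.050 mV.

V_B ≈ 1.05 mV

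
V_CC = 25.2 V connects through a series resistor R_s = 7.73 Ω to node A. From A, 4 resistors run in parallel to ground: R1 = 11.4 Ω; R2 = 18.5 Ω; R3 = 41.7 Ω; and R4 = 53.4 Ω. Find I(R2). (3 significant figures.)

I ≈ 0.561 A

Combine the parallel branches: R_p = (1/11.4 + 1/18.5 + 1/41.7 + 1/53.4)⁻¹ = 5.421 Ω.
V_A by voltage divider: V_A = 25.2 × 5.421/(7.73 + 5.421) = 10.39 V.
Branch current I = V_A/R2 = 10.39/18.5 = 0.5615 A.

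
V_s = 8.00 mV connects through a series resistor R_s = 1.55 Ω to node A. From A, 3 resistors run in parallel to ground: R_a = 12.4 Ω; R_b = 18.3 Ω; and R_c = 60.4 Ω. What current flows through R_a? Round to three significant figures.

I ≈ 0.522 mA

Equivalent of the parallel group: R_p = 6.586 Ω.
V_A by voltage divider: V_A = 8.00 × 6.586/(1.55 + 6.586) = 6.476 mV.
Branch current I = V_A/R_a = 6.476/12.4 = 0.5222 mA.
(Check via current divider: I_total = 0.9833 mA; share G_k/ΣG = 0.5311 → same result.)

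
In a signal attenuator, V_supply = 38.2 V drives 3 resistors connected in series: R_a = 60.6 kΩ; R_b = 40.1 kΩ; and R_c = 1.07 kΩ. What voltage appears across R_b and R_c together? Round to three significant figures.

V ≈ 15.5 V

Series total: ΣR = 60.6 + 40.1 + 1.07 = 101.8 kΩ.
R_{R_b..R_c} = 40.1 + 1.07 = 41.17 kΩ.
By the voltage-divider rule, V = 38.2 × 41.17/101.8 = 15.45 V.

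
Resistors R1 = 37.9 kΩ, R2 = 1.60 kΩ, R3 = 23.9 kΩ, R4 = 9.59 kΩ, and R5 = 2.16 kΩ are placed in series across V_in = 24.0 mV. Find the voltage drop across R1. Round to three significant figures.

V ≈ 12.1 mV

Series total: ΣR = 37.9 + 1.60 + 23.9 + 9.59 + 2.16 = 75.15 kΩ.
By the voltage-divider rule, V = 24.0 × 37.90/75.15 = 12.10 mV.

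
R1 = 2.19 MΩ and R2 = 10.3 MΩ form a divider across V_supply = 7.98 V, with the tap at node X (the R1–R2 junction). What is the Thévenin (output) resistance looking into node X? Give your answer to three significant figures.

With V_supply suppressed (replaced by a short), R_th = R1 ‖ R2 = (2.190 × 10.3)/(2.190 + 10.3) = 1.806 MΩ.

R_th ≈ 1.81 MΩ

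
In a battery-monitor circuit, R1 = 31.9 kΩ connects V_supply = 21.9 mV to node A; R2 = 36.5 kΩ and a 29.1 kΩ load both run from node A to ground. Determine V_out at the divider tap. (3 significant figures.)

V_out ≈ 7.37 mV

R2 ‖ R_L = (36.5 × 29.1)/(36.5 + 29.1) = 16.19 kΩ.
Voltage divider with the loaded lower leg: V_out = 21.9 × 16.19/(31.9 + 16.19) = 21.9 × 0.3367 = 7.373 mV.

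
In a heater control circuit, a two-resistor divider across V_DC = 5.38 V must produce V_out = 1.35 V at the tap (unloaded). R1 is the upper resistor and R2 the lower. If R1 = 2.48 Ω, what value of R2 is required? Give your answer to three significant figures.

The divider ratio is R2/(R1+R2) = 1.35/5.38 = 0.2509.
So R2 = R1 · V_out/(V_DC − V_out) = 2.48 × 1.35/(5.38 − 1.35) = 2.48 × 0.3350 = 0.8308 Ω.

R2 ≈ 0.831 Ω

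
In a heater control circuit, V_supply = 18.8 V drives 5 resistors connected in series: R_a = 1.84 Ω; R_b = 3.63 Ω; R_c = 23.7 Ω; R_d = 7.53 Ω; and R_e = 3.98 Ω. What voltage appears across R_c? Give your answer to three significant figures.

V ≈ 11.0 V

Total series resistance ΣR = 1.84 + 3.63 + 23.7 + 7.53 + 3.98 = 40.68 Ω.
V = V_supply · R/ΣR = 18.8 × 0.5826 = 10.95 V.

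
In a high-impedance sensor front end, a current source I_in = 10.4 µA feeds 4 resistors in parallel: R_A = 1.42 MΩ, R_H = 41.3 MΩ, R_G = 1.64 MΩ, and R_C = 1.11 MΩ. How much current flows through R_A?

Total conductance ΣG = 1/1.42 + 1/41.3 + 1/1.64 + 1/1.11 = 2.239 (units of 1/MΩ).
Current divider: I(R_A) = I_in · G_k/ΣG = 10.4 × (0.7042/2.239) = 10.4 × 0.3145 = 3.271 µA.

I ≈ 3.27 µA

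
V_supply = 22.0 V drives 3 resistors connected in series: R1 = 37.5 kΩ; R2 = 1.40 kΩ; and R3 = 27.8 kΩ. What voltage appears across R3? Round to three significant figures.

Series total: ΣR = 37.5 + 1.40 + 27.8 = 66.70 kΩ.
By the voltage-divider rule, V = 22.0 × 27.80/66.70 = 9.169 V.

V ≈ 9.17 V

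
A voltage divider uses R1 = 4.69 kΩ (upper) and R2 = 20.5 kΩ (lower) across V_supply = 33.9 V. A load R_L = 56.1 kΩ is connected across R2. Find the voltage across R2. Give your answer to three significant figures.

First combine the lower leg with the load: R2 ‖ R_L = 15.01 kΩ.
Now apply the divider: V_out = 33.9 × 0.7620 = 25.83 V.
(Unloaded it would be 27.6 V; the load pulls it down.)

V_out ≈ 25.8 V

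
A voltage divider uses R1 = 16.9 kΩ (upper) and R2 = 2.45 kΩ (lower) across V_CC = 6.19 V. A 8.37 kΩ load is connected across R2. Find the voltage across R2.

First combine the lower leg with the load: R2 ‖ R_L = 1.895 kΩ.
Voltage divider with the loaded lower leg: V_out = 6.19 × 1.895/(16.9 + 1.895) = 6.19 × 0.1008 = 0.6242 V.
(Unloaded it would be 0.784 V; the load pulls it down.)

V_out ≈ 0.624 V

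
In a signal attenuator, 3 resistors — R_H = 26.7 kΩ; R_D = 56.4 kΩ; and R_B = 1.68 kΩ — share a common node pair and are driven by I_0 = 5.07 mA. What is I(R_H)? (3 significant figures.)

I ≈ 0.292 mA

Conductances: ΣG = 1/26.7 + 1/56.4 + 1/1.68 = 0.6504 (1/kΩ).
By the current-divider rule, I = I_0 · G_k/ΣG = 5.07 × 0.05758 = 0.2919 mA.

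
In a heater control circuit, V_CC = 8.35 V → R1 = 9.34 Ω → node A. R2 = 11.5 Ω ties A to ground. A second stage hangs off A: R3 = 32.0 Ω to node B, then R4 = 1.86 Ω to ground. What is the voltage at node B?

V_B ≈ 0.220 V

Node A sees R2 in parallel with the series input of stage 2, R3 + R4 = 33.86 Ω.
R2 ‖ (R3+R4) = 8.584 Ω.
So V_A = 8.35 × 0.4789 = 3.999 V.
Then the unloaded second divider: V_B = V_A × R4/(R3+R4) = 3.999 × 0.05493 = 0.2197 V.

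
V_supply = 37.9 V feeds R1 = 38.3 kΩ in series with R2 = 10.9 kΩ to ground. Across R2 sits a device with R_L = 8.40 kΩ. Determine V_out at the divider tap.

First combine the lower leg with the load: R2 ‖ R_L = 4.744 kΩ.
Voltage divider with the loaded lower leg: V_out = 37.9 × 4.744/(38.3 + 4.744) = 37.9 × 0.1102 = 4.177 V.
(Unloaded it would be 8.40 V; the load pulls it down.)

V_out ≈ 4.18 V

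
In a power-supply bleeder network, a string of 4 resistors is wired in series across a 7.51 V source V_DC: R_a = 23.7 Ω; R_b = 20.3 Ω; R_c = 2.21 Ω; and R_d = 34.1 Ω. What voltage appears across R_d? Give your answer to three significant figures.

V ≈ 3.19 V

ΣR = 23.7 + 20.3 + 2.21 + 34.1 = 80.31 Ω.
Voltage divider: V = V_DC · (34.10 / 80.31) = 7.51 × 0.4246 = 3.189 V.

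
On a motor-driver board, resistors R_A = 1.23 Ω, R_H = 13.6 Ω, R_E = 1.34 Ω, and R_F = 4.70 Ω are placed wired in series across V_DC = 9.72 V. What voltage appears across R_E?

Total series resistance ΣR = 1.23 + 13.6 + 1.34 + 4.70 = 20.87 Ω.
Voltage divider: V = V_DC · (1.340 / 20.87) = 9.72 × 0.06421 = 0.6241 V.

V ≈ 0.624 V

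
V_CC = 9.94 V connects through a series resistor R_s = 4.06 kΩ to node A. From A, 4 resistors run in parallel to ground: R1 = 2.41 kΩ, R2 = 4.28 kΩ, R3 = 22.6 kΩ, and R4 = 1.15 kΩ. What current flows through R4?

Combine the parallel branches: R_p = (1/2.41 + 1/4.28 + 1/22.6 + 1/1.15)⁻¹ = 0.6400 kΩ.
V_A = 9.94 × 0.6400/4.700 = 1.354 V.
Branch current I = V_A/R4 = 1.354/1.15 = 1.177 mA.

I ≈ 1.18 mA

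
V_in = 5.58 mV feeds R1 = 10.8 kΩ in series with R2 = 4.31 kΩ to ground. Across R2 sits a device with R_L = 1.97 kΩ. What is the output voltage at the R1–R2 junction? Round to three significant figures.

V_out ≈ 0.621 mV

First combine the lower leg with the load: R2 ‖ R_L = 1.352 kΩ.
Voltage divider with the loaded lower leg: V_out = 5.58 × 1.352/(10.8 + 1.352) = 5.58 × 0.1113 = 0.6208 mV.
(Unloaded it would be 1.59 mV; the load pulls it down.)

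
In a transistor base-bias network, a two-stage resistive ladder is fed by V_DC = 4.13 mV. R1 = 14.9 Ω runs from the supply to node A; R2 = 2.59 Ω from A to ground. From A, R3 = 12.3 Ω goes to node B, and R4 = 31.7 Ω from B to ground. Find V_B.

Looking into the second stage from A: R3 + R4 = 44.00 Ω appears in parallel with R2.
Effective lower resistance at A: R2 ‖ 44.00 = 2.446 Ω.
So V_A = 4.13 × 0.1410 = 0.5824 mV.
V_B = V_A × 0.7205 = 0.4196 mV.

V_B ≈ 0.420 mV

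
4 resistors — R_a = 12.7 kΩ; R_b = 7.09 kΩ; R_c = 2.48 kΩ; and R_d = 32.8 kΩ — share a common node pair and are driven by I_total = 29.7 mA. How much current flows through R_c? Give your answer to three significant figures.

Total conductance ΣG = 1/12.7 + 1/7.09 + 1/2.48 + 1/32.8 = 0.6535 (units of 1/kΩ).
Current divider: I(R_c) = I_total · G_k/ΣG = 29.7 × (0.4032/0.6535) = 29.7 × 0.6170 = 18.33 mA.

I ≈ 18.3 mA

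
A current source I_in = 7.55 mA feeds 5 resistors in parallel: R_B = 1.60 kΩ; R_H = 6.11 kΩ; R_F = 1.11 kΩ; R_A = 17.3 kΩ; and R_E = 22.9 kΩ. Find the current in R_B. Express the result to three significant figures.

I ≈ 2.63 mA

ΣG = 1/1.60 + 1/6.11 + 1/1.11 + 1/17.3 + 1/22.9 = 1.791.
Current divider: I(R_B) = I_in · G_k/ΣG = 7.55 × (0.6250/1.791) = 7.55 × 0.3490 = 2.635 mA.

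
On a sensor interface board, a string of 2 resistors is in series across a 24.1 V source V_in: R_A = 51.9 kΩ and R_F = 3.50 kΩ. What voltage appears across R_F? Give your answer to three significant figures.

V ≈ 1.52 V

Series total: ΣR = 51.9 + 3.50 = 55.40 kΩ.
V = V_in · R/ΣR = 24.1 × 0.06318 = 1.523 V.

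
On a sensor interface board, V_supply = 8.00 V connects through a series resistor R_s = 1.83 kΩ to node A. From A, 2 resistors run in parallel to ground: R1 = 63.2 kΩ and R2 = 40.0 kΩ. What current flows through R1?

Equivalent of the parallel group: R_p = 24.50 kΩ.
Node voltage V_A = V_supply · R_p/(R_s + R_p) = 8.00 × 0.9305 = 7.444 V.
Branch current I = V_A/R1 = 7.444/63.2 = 0.1178 mA.
(Check via current divider: I_total = 0.3039 mA; share G_k/ΣG = 0.3876 → same result.)

I ≈ 0.118 mA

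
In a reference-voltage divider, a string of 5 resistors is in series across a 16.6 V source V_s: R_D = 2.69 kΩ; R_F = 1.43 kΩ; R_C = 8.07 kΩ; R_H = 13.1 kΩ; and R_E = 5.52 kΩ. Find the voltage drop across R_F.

V ≈ 0.770 V

Total series resistance ΣR = 2.69 + 1.43 + 8.07 + 13.1 + 5.52 = 30.81 kΩ.
By the voltage-divider rule, V = 16.6 × 1.430/30.81 = 0.7705 V.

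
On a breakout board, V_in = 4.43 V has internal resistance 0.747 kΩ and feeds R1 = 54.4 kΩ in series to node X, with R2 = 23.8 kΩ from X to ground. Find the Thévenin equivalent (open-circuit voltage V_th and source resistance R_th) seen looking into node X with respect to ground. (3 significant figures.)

V_th ≈ 1.34 V, R_th ≈ 16.6 kΩ

R1' = 0.747 + 54.4 = 55.15 kΩ (source resistance + R1).
Open-circuit (no load on X): V_th = V_in · R2/(R1' + R2) = 4.43 × 23.8/(55.15 + 23.8) = 1.336 V.
Zeroing V_in shorts the top of R1' to ground, so R_th = R1' ‖ R2 = 16.63 kΩ.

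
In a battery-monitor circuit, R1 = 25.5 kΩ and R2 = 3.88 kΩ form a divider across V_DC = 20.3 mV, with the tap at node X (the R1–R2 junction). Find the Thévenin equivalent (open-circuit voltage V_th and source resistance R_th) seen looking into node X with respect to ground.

V_th is the unloaded tap voltage: V_DC · R2/(R1+R2) = 20.3 × 0.1321 = 2.681 mV.
With V_DC suppressed (replaced by a short), R_th = R1 ‖ R2 = (25.50 × 3.88)/(25.50 + 3.88) = 3.368 kΩ.

V_th ≈ 2.68 mV, R_th ≈ 3.37 kΩ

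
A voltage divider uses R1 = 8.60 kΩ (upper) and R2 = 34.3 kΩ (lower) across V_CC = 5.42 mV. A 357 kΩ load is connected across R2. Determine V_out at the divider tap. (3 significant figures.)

The load sits in parallel with R2, giving an effective lower resistance R2' = R2·R_L/(R2+R_L) = 31.29 kΩ.
Now apply the divider: V_out = 5.42 × 0.7844 = 4.252 mV.

V_out ≈ 4.25 mV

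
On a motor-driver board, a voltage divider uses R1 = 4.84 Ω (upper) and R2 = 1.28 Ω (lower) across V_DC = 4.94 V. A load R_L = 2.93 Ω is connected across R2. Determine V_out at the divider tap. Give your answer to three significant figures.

First combine the lower leg with the load: R2 ‖ R_L = 0.8908 Ω.
Voltage divider with the loaded lower leg: V_out = 4.94 × 0.8908/(4.84 + 0.8908) = 4.94 × 0.1554 = 0.7679 V.
(Unloaded it would be 1.03 V; the load pulls it down.)

V_out ≈ 0.768 V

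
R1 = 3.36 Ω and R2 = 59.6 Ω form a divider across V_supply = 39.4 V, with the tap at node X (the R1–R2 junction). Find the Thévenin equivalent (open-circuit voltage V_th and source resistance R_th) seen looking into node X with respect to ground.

V_th ≈ 37.3 V, R_th ≈ 3.18 Ω

With X open, the divider is unloaded: V_th = 39.4 × 59.6/62.96 = 37.30 V.
With V_supply suppressed (replaced by a short), R_th = R1 ‖ R2 = (3.360 × 59.6)/(3.360 + 59.6) = 3.181 Ω.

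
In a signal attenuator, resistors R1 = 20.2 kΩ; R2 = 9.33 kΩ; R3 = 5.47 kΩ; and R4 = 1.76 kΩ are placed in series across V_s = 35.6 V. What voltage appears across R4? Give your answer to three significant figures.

ΣR = 20.2 + 9.33 + 5.47 + 1.76 = 36.76 kΩ.
By the voltage-divider rule, V = 35.6 × 1.760/36.76 = 1.704 V.

V ≈ 1.70 V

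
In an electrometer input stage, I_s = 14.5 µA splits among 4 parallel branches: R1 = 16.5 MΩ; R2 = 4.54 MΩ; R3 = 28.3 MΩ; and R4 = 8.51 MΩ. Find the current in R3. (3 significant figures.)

I ≈ 1.18 µA

Total conductance ΣG = 1/16.5 + 1/4.54 + 1/28.3 + 1/8.51 = 0.4337 (units of 1/MΩ).
Current divider: I(R3) = I_s · G_k/ΣG = 14.5 × (0.03534/0.4337) = 14.5 × 0.08147 = 1.181 µA.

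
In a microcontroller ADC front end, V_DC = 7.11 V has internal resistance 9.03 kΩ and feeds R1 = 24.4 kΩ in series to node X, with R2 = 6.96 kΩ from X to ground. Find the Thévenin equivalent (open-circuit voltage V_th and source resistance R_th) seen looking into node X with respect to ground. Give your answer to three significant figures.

V_th ≈ 1.23 V, R_th ≈ 5.76 kΩ

R1' = 9.03 + 24.4 = 33.43 kΩ (source resistance + R1).
With X open, the divider is unloaded: V_th = 7.11 × 6.96/40.39 = 1.225 V.
With V_DC suppressed (replaced by a short), R_th = R1' ‖ R2 = (33.43 × 6.96)/(33.43 + 6.96) = 5.761 kΩ.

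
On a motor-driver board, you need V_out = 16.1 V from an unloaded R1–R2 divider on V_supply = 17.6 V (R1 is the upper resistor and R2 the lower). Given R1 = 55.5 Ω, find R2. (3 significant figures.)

R2 ≈ 596 Ω

The divider ratio is R2/(R1+R2) = 16.1/17.6 = 0.9148.
So R2 = R1 · V_out/(V_supply − V_out) = 55.5 × 16.1/(17.6 − 16.1) = 55.5 × 10.73 = 595.7 Ω.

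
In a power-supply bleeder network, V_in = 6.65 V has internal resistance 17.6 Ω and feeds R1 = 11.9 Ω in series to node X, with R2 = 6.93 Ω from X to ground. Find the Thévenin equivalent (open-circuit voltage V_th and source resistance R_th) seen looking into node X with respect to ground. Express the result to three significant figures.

R1' = 17.6 + 11.9 = 29.50 Ω (source resistance + R1).
With X open, the divider is unloaded: V_th = 6.65 × 6.93/36.43 = 1.265 V.
Zeroing V_in shorts the top of R1' to ground, so R_th = R1' ‖ R2 = 5.612 Ω.

V_th ≈ 1.27 V, R_th ≈ 5.61 Ω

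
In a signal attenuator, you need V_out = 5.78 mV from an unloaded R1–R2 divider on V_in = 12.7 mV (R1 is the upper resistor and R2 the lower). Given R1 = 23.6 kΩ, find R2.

R2 ≈ 19.7 kΩ

Required fraction k = V_out/V_in = 0.4551.
R2 = R1 · 0.4551/(1 − 0.4551) = 19.71 kΩ.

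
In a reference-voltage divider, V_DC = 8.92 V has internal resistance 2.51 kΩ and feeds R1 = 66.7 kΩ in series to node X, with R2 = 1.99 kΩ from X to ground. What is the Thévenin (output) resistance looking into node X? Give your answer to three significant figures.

R_th ≈ 1.93 kΩ

R1' = 2.51 + 66.7 = 69.21 kΩ (source resistance + R1).
Zeroing V_DC shorts the top of R1' to ground, so R_th = R1' ‖ R2 = 1.934 kΩ.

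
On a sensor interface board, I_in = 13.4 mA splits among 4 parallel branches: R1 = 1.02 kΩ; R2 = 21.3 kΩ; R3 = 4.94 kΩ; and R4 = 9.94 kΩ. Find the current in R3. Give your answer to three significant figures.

Total conductance ΣG = 1/1.02 + 1/21.3 + 1/4.94 + 1/9.94 = 1.330 (units of 1/kΩ).
R3 takes the fraction G_k/ΣG = 0.2024/1.330 = 0.1522, so I = 13.4 × 0.1522 = 2.039 mA.

I ≈ 2.04 mA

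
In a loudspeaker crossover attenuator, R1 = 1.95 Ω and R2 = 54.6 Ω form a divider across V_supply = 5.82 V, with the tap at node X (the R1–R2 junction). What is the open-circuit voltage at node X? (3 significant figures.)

Open-circuit (no load on X): V_th = V_supply · R2/(R1 + R2) = 5.82 × 54.6/(1.950 + 54.6) = 5.619 V.

V_th ≈ 5.62 V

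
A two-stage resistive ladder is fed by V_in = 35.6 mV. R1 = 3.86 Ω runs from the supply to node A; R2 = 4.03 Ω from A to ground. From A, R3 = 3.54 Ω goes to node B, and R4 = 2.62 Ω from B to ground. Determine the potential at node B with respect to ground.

V_B ≈ 5.86 mV

Looking into the second stage from A: R3 + R4 = 6.160 Ω appears in parallel with R2.
Effective lower resistance at A: R2 ‖ 6.160 = 2.436 Ω.
First divider: V_A = V_in · 2.436/(3.86 + 2.436) = 13.77 mV.
Stage 2 is unloaded, so V_B = V_A · R4/(R3+R4) = 13.77 × 2.62/6.160 = 5.859 mV.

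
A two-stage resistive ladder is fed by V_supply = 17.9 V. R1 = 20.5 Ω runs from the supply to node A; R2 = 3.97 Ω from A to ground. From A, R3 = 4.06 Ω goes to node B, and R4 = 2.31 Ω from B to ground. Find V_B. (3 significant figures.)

V_B ≈ 0.692 V

The second stage (R3 + R4 = 6.370 Ω) loads node A in parallel with R2.
R2 ‖ (R3+R4) = 2.446 Ω.
V_A = 17.9 × 2.446/(20.5 + 2.446) = 1.908 V.
Then the unloaded second divider: V_B = V_A × R4/(R3+R4) = 1.908 × 0.3626 = 0.6919 V.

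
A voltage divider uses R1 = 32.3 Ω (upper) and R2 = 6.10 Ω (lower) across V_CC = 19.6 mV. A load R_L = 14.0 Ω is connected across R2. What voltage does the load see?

First combine the lower leg with the load: R2 ‖ R_L = 4.249 Ω.
Voltage divider with the loaded lower leg: V_out = 19.6 × 4.249/(32.3 + 4.249) = 19.6 × 0.1162 = 2.278 mV.

V_out ≈ 2.28 mV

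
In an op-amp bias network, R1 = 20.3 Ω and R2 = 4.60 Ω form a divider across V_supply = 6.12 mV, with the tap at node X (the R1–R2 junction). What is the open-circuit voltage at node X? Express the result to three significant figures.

Open-circuit (no load on X): V_th = V_supply · R2/(R1 + R2) = 6.12 × 4.60/(20.30 + 4.60) = 1.131 mV.

V_th ≈ 1.13 mV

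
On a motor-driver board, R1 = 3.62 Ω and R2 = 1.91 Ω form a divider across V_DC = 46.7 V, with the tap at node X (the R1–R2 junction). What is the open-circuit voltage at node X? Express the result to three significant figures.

V_th ≈ 16.1 V

Open-circuit (no load on X): V_th = V_DC · R2/(R1 + R2) = 46.7 × 1.91/(3.620 + 1.91) = 16.13 V.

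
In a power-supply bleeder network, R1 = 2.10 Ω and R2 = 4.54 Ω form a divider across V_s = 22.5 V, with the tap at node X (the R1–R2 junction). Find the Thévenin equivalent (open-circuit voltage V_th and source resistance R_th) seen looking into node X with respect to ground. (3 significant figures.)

Open-circuit (no load on X): V_th = V_s · R2/(R1 + R2) = 22.5 × 4.54/(2.100 + 4.54) = 15.38 V.
Zeroing V_s shorts the top of R1 to ground, so R_th = R1 ‖ R2 = 1.436 Ω.

V_th ≈ 15.4 V, R_th ≈ 1.44 Ω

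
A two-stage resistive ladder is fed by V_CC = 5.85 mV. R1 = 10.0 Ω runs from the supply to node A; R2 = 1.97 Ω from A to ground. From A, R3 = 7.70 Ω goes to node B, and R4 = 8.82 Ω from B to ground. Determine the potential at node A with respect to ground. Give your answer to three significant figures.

V_A ≈ 0.876 mV

Node A sees R2 in parallel with the series input of stage 2, R3 + R4 = 16.52 Ω.
Effective lower resistance at A: R2 ‖ 16.52 = 1.760 Ω.
First divider: V_A = V_CC · 1.760/(10.0 + 1.760) = 0.8756 mV.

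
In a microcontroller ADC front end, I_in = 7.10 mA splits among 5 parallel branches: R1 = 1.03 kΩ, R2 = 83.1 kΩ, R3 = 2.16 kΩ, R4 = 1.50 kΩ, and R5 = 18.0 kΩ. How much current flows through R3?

ΣG = 1/1.03 + 1/83.1 + 1/2.16 + 1/1.50 + 1/18.0 = 2.168.
R3 takes the fraction G_k/ΣG = 0.4630/2.168 = 0.2135, so I = 7.10 × 0.2135 = 1.516 mA.

I ≈ 1.52 mA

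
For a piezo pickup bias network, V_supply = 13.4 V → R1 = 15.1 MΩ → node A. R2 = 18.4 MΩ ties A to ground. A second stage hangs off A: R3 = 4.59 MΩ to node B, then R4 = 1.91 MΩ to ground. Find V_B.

The second stage (R3 + R4 = 6.500 MΩ) loads node A in parallel with R2.
Effective lower resistance at A: R2 ‖ 6.500 = 4.803 MΩ.
V_A = 13.4 × 4.803/(15.1 + 4.803) = 3.234 V.
Then the unloaded second divider: V_B = V_A × R4/(R3+R4) = 3.234 × 0.2938 = 0.9502 V.

V_B ≈ 0.950 V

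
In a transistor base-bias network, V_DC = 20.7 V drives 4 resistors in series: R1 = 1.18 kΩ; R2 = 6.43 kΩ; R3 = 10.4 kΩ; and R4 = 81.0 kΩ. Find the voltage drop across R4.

V ≈ 16.9 V

Series total: ΣR = 1.18 + 6.43 + 10.4 + 81.0 = 99.01 kΩ.
Voltage divider: V = V_DC · (81.00 / 99.01) = 20.7 × 0.8181 = 16.93 V.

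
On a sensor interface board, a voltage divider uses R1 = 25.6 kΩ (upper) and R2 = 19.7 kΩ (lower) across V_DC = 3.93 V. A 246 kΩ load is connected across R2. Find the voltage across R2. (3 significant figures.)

V_out ≈ 1.64 V

The load sits in parallel with R2, giving an effective lower resistance R2' = R2·R_L/(R2+R_L) = 18.24 kΩ.
Now apply the divider: V_out = 3.93 × 0.4160 = 1.635 V.
(Unloaded it would be 1.71 V; the load pulls it down.)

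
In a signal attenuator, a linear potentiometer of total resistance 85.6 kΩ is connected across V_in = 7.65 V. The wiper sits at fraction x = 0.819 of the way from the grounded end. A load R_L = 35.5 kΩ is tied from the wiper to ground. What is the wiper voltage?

V_out ≈ 4.62 V

Split the track: R_lower = x·R_p = 70.11 kΩ, R_upper = (1−x)·R_p = 15.49 kΩ.
R_L loads the lower segment: effective lower R = 23.57 kΩ.
Then V_out = V_in · 23.57/(15.49 + 23.57) = 4.616 V.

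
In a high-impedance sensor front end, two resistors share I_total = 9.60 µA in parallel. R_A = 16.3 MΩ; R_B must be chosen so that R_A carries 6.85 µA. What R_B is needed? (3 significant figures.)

The fraction through R_A equals R_B/(R_A+R_B).
With f = 0.7135, R_B = R_A · f/(1−f) = 16.3 × 2.491 = 40.60 MΩ.

R_B ≈ 40.6 MΩ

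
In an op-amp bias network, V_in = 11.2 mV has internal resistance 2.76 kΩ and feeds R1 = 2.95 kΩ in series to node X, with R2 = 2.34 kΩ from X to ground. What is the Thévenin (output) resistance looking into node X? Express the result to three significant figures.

R1' = 2.76 + 2.95 = 5.710 kΩ (source resistance + R1).
Looking into X with the source shorted: R_th = R1'·R2/(R1'+R2) = 5.710 × 2.34/8.050 = 1.660 kΩ.

R_th ≈ 1.66 kΩ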